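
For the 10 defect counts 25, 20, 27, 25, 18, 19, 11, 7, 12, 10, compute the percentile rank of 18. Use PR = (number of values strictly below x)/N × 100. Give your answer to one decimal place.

40.0

N = 10.
Strictly below 18: 4. Equal to 18: 1.
PR = 4/10 × 100 = 40.0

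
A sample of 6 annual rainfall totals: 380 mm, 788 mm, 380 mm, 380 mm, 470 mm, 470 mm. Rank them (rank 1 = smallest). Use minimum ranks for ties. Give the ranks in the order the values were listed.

1, 6, 1, 1, 4, 4

Sorted (ascending): 380, 380, 380, 470, 470, 788
The 3 values of 380 occupy positions 1–3 → each gets rank 1.
The 2 values of 470 occupy positions 4–5 → each gets rank 4.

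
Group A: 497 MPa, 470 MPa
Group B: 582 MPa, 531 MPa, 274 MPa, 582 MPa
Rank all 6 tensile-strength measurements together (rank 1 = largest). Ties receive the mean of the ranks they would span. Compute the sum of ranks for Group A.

9

Sorted (descending): 582, 582, 531, 497, 470, 274
The 2 values of 582 occupy positions 1–2 → average rank (1+2)/2 = 1.5.
Group A values → pooled ranks: 497→4, 470→5
Rank sum = 4 + 5 = 9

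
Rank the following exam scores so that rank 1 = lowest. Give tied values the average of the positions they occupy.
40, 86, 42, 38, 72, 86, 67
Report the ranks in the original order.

Sorted (ascending): 38, 40, 42, 67, 72, 86, 86
The 2 values of 86 occupy positions 6–7 → average rank (6+7)/2 = 6.5.

2, 6.5, 3, 1, 5, 6.5, 4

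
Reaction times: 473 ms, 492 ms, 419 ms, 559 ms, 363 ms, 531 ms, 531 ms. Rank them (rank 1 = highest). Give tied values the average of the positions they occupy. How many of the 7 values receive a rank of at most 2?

1

Sorted (descending): 559, 531, 531, 492, 473, 419, 363
The 2 values of 531 occupy positions 2–3 → average rank (2+3)/2 = 2.5.
Ranks ≤ 2: {1} → 1 value.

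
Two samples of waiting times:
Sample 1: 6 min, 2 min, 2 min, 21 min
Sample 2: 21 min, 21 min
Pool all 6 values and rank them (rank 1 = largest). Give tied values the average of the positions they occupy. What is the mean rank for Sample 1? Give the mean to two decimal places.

Sorted (descending): 21, 21, 21, 6, 2, 2
The 3 values of 21 occupy positions 1–3 → average rank 2.
The 2 values of 2 occupy positions 5–6 → average rank (5+6)/2 = 5.5.
Sample 1 values → pooled ranks: 6→4, 2→5.5, 2→5.5, 21→2
Mean rank = (4 + 5.5 + 5.5 + 2) / 4 = 4.25

4.25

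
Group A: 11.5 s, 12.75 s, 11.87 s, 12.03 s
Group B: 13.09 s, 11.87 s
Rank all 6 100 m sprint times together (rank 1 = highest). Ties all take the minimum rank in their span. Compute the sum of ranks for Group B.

Sorted (descending): 13.09, 12.75, 12.03, 11.87, 11.87, 11.5
The 2 values of 11.87 occupy positions 4–5 → each gets rank 4.
Group B values → pooled ranks: 13.09→1, 11.87→4
Rank sum = 1 + 4 = 5

5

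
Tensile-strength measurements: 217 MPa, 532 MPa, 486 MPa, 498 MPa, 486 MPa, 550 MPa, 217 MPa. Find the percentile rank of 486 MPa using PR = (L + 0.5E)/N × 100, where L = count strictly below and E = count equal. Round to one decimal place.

42.9

N = 7.
Strictly below 486: 2. Equal to 486: 2.
PR = (2 + 0.5·2)/7 × 100 = 42.9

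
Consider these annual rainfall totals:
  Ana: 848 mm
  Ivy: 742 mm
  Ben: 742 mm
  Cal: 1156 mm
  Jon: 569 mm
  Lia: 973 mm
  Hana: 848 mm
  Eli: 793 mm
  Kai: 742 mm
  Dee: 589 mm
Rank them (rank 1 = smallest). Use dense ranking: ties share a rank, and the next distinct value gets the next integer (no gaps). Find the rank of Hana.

5

Sorted (ascending): 569, 589, 742, 742, 742, 793, 848, 848, 973, 1156
The 3 values of 742 share dense rank 3.
The 2 values of 848 share dense rank 5.
Remaining distinct values take the next consecutive integers.
Hana has value 848 mm → rank 5.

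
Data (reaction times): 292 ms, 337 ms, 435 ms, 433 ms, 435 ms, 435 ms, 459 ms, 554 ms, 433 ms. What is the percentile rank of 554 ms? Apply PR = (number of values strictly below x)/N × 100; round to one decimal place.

N = 9.
Strictly below 554: 8. Equal to 554: 1.
PR = 8/9 × 100 = 88.9

88.9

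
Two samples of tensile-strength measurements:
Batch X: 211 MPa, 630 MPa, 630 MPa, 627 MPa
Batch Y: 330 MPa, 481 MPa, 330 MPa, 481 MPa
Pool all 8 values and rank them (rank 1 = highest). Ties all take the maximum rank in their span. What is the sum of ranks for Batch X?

Sorted (descending): 630, 630, 627, 481, 481, 330, 330, 211
The 2 values of 630 occupy positions 1–2 → each gets rank 2.
The 2 values of 481 occupy positions 4–5 → each gets rank 5.
The 2 values of 330 occupy positions 6–7 → each gets rank 7.
Batch X values → pooled ranks: 211→8, 630→2, 630→2, 627→3
Rank sum = 8 + 2 + 2 + 3 = 15

15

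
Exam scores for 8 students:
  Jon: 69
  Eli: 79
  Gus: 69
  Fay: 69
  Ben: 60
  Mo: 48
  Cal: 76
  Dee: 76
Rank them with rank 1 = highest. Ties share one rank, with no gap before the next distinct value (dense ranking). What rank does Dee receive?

Sorted (descending): 79, 76, 76, 69, 69, 69, 60, 48
The 2 values of 76 share dense rank 2.
The 3 values of 69 share dense rank 3.
Remaining distinct values take the next consecutive integers.
Dee has value 76 → rank 2.

2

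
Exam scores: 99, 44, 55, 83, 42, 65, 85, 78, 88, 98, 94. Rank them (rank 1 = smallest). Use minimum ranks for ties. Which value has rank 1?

42

Sorted (ascending): 42, 44, 55, 65, 78, 83, 85, 88, 94, 98, 99
No ties — each value takes its position as its rank.
Rank 1 → value 42.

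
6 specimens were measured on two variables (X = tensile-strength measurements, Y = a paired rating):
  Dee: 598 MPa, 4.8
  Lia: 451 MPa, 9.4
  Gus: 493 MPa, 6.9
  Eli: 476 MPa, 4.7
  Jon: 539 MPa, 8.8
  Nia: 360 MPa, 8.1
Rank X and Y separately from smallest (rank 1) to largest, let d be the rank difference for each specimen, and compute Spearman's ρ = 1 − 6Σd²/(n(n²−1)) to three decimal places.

-0.314

Ranks of variable 1: 6, 2, 4, 3, 5, 1
Ranks of variable 2: 2, 6, 3, 1, 5, 4
d = r₁ − r₂: 4, -4, 1, 2, 0, -3
d²: 16, 16, 1, 4, 0, 9; Σd² = 46
ρ = 1 − 6·46/(6·35) = 1 − 276/210 = -0.314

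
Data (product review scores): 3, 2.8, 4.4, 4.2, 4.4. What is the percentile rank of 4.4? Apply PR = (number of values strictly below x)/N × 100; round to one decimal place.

N = 5.
Strictly below 4.4: 3. Equal to 4.4: 2.
PR = 3/5 × 100 = 60.0

60.0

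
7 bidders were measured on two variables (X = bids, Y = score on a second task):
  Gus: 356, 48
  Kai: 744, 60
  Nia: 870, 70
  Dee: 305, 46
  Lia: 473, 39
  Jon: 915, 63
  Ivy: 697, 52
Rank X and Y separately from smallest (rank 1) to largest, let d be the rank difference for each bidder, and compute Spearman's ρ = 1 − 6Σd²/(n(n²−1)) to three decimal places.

Ranks of variable 1: 2, 5, 6, 1, 3, 7, 4
Ranks of variable 2: 3, 5, 7, 2, 1, 6, 4
d = r₁ − r₂: -1, 0, -1, -1, 2, 1, 0
d²: 1, 0, 1, 1, 4, 1, 0; Σd² = 8
ρ = 1 − 6·8/(7·48) = 1 − 48/336 = 0.857

0.857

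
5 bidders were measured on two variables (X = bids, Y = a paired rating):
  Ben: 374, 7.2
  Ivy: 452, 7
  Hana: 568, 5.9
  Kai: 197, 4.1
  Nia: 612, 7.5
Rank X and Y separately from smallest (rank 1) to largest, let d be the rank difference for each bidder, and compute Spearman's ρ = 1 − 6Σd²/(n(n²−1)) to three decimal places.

Ranks of variable 1: 2, 3, 4, 1, 5
Ranks of variable 2: 4, 3, 2, 1, 5
d = r₁ − r₂: -2, 0, 2, 0, 0
d²: 4, 0, 4, 0, 0; Σd² = 8
ρ = 1 − 6·8/(5·24) = 1 − 48/120 = 0.600

0.600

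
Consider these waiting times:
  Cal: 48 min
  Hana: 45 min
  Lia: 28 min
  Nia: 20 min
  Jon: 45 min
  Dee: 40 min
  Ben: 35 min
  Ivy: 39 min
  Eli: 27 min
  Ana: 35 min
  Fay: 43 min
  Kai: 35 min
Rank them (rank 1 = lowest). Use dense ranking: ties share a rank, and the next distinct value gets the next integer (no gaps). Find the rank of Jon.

Sorted (ascending): 20, 27, 28, 35, 35, 35, 39, 40, 43, 45, 45, 48
The 3 values of 35 share dense rank 4.
The 2 values of 45 share dense rank 8.
Remaining distinct values take the next consecutive integers.
Jon has value 45 min → rank 8.

8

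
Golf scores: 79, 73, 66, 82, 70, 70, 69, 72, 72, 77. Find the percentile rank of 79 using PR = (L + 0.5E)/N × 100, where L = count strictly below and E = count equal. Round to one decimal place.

N = 10.
Strictly below 79: 8. Equal to 79: 1.
PR = (8 + 0.5·1)/10 × 100 = 85.0

85.0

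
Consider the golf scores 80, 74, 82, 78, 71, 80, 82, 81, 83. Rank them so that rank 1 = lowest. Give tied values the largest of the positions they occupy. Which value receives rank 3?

Sorted (ascending): 71, 74, 78, 80, 80, 81, 82, 82, 83
The 2 values of 80 occupy positions 4–5 → each gets rank 5.
The 2 values of 82 occupy positions 7–8 → each gets rank 8.
Rank 3 → value 78.

78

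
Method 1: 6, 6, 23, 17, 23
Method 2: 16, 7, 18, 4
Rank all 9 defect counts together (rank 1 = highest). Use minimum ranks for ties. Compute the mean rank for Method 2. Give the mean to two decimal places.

5.75

Sorted (descending): 23, 23, 18, 17, 16, 7, 6, 6, 4
The 2 values of 23 occupy positions 1–2 → each gets rank 1.
The 2 values of 6 occupy positions 7–8 → each gets rank 7.
Method 2 values → pooled ranks: 16→5, 7→6, 18→3, 4→9
Mean rank = (5 + 6 + 3 + 9) / 4 = 5.75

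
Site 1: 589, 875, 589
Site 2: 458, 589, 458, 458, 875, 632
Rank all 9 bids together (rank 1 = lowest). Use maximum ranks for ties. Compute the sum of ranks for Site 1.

21

Sorted (ascending): 458, 458, 458, 589, 589, 589, 632, 875, 875
The 3 values of 458 occupy positions 1–3 → each gets rank 3.
The 3 values of 589 occupy positions 4–6 → each gets rank 6.
The 2 values of 875 occupy positions 8–9 → each gets rank 9.
Site 1 values → pooled ranks: 589→6, 875→9, 589→6
Rank sum = 6 + 9 + 6 = 21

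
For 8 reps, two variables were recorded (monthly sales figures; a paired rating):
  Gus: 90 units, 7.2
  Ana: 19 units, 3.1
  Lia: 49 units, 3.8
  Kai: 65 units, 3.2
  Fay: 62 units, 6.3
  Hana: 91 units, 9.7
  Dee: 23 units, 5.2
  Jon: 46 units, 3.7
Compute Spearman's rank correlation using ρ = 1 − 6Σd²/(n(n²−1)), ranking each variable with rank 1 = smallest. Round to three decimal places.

0.690

Ranks of variable 1: 7, 1, 4, 6, 5, 8, 2, 3
Ranks of variable 2: 7, 1, 4, 2, 6, 8, 5, 3
d = r₁ − r₂: 0, 0, 0, 4, -1, 0, -3, 0
d²: 0, 0, 0, 16, 1, 0, 9, 0; Σd² = 26
ρ = 1 − 6·26/(8·63) = 1 − 156/504 = 0.690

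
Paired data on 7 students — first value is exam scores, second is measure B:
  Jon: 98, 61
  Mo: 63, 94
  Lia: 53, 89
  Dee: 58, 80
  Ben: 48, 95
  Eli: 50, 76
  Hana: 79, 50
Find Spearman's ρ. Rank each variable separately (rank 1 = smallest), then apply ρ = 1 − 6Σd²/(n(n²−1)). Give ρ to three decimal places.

Ranks of variable 1: 7, 5, 3, 4, 1, 2, 6
Ranks of variable 2: 2, 6, 5, 4, 7, 3, 1
d = r₁ − r₂: 5, -1, -2, 0, -6, -1, 5
d²: 25, 1, 4, 0, 36, 1, 25; Σd² = 92
ρ = 1 − 6·92/(7·48) = 1 − 552/336 = -0.643

-0.643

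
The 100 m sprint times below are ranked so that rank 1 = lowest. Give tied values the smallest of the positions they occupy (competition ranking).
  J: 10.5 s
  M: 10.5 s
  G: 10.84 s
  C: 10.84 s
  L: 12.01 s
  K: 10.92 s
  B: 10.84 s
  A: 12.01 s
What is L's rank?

Sorted (ascending): 10.5, 10.5, 10.84, 10.84, 10.84, 10.92, 12.01, 12.01
The 2 values of 10.5 occupy positions 1–2 → each gets rank 1.
The 3 values of 10.84 occupy positions 3–5 → each gets rank 3.
The 2 values of 12.01 occupy positions 7–8 → each gets rank 7.
L has value 12.01 s → rank 7.

7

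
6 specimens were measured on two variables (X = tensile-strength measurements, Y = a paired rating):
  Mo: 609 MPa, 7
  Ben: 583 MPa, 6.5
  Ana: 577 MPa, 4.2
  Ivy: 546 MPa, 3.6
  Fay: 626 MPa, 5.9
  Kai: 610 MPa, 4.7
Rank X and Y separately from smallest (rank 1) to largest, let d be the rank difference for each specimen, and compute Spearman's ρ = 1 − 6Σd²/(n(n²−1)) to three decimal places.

0.543

Ranks of variable 1: 4, 3, 2, 1, 6, 5
Ranks of variable 2: 6, 5, 2, 1, 4, 3
d = r₁ − r₂: -2, -2, 0, 0, 2, 2
d²: 4, 4, 0, 0, 4, 4; Σd² = 16
ρ = 1 − 6·16/(6·35) = 1 − 96/210 = 0.543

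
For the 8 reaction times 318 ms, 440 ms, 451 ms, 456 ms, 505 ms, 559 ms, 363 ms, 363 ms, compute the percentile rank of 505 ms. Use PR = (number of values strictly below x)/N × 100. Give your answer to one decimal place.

N = 8.
Strictly below 505: 6. Equal to 505: 1.
PR = 6/8 × 100 = 75.0

75.0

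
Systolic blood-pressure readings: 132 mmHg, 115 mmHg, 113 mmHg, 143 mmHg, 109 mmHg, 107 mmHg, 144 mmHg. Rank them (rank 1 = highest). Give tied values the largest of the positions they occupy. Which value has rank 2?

Sorted (descending): 144, 143, 132, 115, 113, 109, 107
No ties — each value takes its position as its rank.
Rank 2 → value 143.

143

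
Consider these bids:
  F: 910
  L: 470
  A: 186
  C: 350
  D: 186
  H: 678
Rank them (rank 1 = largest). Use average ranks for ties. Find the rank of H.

Sorted (descending): 910, 678, 470, 350, 186, 186
The 2 values of 186 occupy positions 5–6 → average rank (5+6)/2 = 5.5.
H has value 678 → rank 2.

2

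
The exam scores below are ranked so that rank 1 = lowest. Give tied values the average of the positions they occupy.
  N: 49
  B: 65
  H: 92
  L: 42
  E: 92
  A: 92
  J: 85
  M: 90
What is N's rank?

2

Sorted (ascending): 42, 49, 65, 85, 90, 92, 92, 92
The 3 values of 92 occupy positions 6–8 → average rank 7.
N has value 49 → rank 2.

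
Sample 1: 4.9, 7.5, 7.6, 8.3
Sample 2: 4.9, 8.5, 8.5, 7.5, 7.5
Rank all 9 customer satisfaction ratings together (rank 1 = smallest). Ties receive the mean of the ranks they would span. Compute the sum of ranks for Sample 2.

Sorted (ascending): 4.9, 4.9, 7.5, 7.5, 7.5, 7.6, 8.3, 8.5, 8.5
The 2 values of 4.9 occupy positions 1–2 → average rank (1+2)/2 = 1.5.
The 3 values of 7.5 occupy positions 3–5 → average rank 4.
The 2 values of 8.5 occupy positions 8–9 → average rank (8+9)/2 = 8.5.
Sample 2 values → pooled ranks: 4.9→1.5, 8.5→8.5, 8.5→8.5, 7.5→4, 7.5→4
Rank sum = 1.5 + 8.5 + 8.5 + 4 + 4 = 26.5

26.5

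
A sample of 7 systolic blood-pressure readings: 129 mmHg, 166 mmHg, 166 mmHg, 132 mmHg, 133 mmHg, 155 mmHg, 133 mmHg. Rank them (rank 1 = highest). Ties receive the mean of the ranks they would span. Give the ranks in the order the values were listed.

7, 1.5, 1.5, 6, 4.5, 3, 4.5

Sorted (descending): 166, 166, 155, 133, 133, 132, 129
The 2 values of 166 occupy positions 1–2 → average rank (1+2)/2 = 1.5.
The 2 values of 133 occupy positions 4–5 → average rank (4+5)/2 = 4.5.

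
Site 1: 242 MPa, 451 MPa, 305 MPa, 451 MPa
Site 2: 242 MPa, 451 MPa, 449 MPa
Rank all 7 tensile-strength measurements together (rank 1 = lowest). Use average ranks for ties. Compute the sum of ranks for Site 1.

16.5

Sorted (ascending): 242, 242, 305, 449, 451, 451, 451
The 2 values of 242 occupy positions 1–2 → average rank (1+2)/2 = 1.5.
The 3 values of 451 occupy positions 5–7 → average rank 6.
Site 1 values → pooled ranks: 242→1.5, 451→6, 305→3, 451→6
Rank sum = 1.5 + 6 + 3 + 6 = 16.5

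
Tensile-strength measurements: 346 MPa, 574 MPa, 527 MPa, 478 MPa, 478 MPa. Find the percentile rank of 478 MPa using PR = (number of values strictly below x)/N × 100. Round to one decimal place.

N = 5.
Strictly below 478: 1. Equal to 478: 2.
PR = 1/5 × 100 = 20.0

20.0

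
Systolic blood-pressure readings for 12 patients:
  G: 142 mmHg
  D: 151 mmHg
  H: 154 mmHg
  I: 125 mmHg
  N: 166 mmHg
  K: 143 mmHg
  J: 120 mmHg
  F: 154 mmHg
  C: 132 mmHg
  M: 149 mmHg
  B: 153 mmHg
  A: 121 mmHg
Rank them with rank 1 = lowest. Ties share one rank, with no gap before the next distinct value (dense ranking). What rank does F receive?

10

Sorted (ascending): 120, 121, 125, 132, 142, 143, 149, 151, 153, 154, 154, 166
The 2 values of 154 share dense rank 10.
Remaining distinct values take the next consecutive integers.
F has value 154 mmHg → rank 10.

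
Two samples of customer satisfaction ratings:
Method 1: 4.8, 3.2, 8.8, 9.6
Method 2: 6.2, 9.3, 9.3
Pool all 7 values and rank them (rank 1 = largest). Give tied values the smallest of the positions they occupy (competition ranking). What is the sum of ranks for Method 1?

18

Sorted (descending): 9.6, 9.3, 9.3, 8.8, 6.2, 4.8, 3.2
The 2 values of 9.3 occupy positions 2–3 → each gets rank 2.
Method 1 values → pooled ranks: 4.8→6, 3.2→7, 8.8→4, 9.6→1
Rank sum = 6 + 7 + 4 + 1 = 18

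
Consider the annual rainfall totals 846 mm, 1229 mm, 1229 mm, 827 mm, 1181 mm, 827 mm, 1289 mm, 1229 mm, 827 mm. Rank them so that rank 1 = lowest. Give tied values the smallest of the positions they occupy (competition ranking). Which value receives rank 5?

1181

Sorted (ascending): 827, 827, 827, 846, 1181, 1229, 1229, 1229, 1289
The 3 values of 827 occupy positions 1–3 → each gets rank 1.
The 3 values of 1229 occupy positions 6–8 → each gets rank 6.
Rank 5 → value 1181.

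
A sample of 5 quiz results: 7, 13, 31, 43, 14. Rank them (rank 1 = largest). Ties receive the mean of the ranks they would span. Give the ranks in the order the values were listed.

Sorted (descending): 43, 31, 14, 13, 7
No ties — each value takes its position as its rank.

5, 4, 2, 1, 3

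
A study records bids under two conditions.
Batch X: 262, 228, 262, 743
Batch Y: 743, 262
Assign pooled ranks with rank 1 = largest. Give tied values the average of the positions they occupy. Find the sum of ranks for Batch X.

15.5

Sorted (descending): 743, 743, 262, 262, 262, 228
The 2 values of 743 occupy positions 1–2 → average rank (1+2)/2 = 1.5.
The 3 values of 262 occupy positions 3–5 → average rank 4.
Batch X values → pooled ranks: 262→4, 228→6, 262→4, 743→1.5
Rank sum = 4 + 6 + 4 + 1.5 = 15.5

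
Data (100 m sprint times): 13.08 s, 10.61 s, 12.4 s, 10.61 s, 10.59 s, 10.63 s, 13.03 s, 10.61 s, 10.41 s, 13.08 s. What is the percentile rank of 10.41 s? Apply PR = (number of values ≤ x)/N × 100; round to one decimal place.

10.0

N = 10.
Strictly below 10.41: 0. Equal to 10.41: 1.
PR = 1/10 × 100 = 10.0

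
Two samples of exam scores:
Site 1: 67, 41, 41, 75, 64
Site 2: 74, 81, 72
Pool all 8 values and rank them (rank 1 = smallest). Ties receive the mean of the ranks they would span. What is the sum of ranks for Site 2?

19

Sorted (ascending): 41, 41, 64, 67, 72, 74, 75, 81
The 2 values of 41 occupy positions 1–2 → average rank (1+2)/2 = 1.5.
Site 2 values → pooled ranks: 74→6, 81→8, 72→5
Rank sum = 6 + 8 + 5 = 19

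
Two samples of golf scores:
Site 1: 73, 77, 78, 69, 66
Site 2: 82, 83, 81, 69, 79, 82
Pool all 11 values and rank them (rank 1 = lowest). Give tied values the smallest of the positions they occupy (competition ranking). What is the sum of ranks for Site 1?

Sorted (ascending): 66, 69, 69, 73, 77, 78, 79, 81, 82, 82, 83
The 2 values of 69 occupy positions 2–3 → each gets rank 2.
The 2 values of 82 occupy positions 9–10 → each gets rank 9.
Site 1 values → pooled ranks: 73→4, 77→5, 78→6, 69→2, 66→1
Rank sum = 4 + 5 + 6 + 2 + 1 = 18

18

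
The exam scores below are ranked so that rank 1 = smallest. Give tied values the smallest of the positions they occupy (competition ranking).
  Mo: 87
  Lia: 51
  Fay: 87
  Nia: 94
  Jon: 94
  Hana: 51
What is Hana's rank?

Sorted (ascending): 51, 51, 87, 87, 94, 94
The 2 values of 51 occupy positions 1–2 → each gets rank 1.
The 2 values of 87 occupy positions 3–4 → each gets rank 3.
The 2 values of 94 occupy positions 5–6 → each gets rank 5.
Hana has value 51 → rank 1.

1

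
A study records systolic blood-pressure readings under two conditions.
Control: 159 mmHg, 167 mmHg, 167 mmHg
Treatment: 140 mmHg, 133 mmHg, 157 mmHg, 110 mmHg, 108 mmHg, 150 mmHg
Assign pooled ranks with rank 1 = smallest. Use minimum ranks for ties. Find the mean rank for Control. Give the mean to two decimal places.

Sorted (ascending): 108, 110, 133, 140, 150, 157, 159, 167, 167
The 2 values of 167 occupy positions 8–9 → each gets rank 8.
Control values → pooled ranks: 159→7, 167→8, 167→8
Mean rank = (7 + 8 + 8) / 3 = 7.67

7.67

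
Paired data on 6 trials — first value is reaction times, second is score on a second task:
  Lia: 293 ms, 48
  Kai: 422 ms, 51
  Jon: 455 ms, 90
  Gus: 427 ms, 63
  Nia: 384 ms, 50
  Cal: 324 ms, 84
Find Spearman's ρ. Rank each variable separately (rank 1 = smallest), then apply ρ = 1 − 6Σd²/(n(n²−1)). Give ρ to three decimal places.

0.657

Ranks of variable 1: 1, 4, 6, 5, 3, 2
Ranks of variable 2: 1, 3, 6, 4, 2, 5
d = r₁ − r₂: 0, 1, 0, 1, 1, -3
d²: 0, 1, 0, 1, 1, 9; Σd² = 12
ρ = 1 − 6·12/(6·35) = 1 − 72/210 = 0.657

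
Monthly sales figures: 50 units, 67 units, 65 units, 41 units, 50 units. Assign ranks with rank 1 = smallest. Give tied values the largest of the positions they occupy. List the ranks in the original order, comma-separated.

Sorted (ascending): 41, 50, 50, 65, 67
The 2 values of 50 occupy positions 2–3 → each gets rank 3.

3, 5, 4, 1, 3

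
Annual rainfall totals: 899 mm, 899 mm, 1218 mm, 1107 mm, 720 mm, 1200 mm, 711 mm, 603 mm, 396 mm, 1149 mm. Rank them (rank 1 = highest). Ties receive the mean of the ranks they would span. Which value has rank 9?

Sorted (descending): 1218, 1200, 1149, 1107, 899, 899, 720, 711, 603, 396
The 2 values of 899 occupy positions 5–6 → average rank (5+6)/2 = 5.5.
Rank 9 → value 603.

603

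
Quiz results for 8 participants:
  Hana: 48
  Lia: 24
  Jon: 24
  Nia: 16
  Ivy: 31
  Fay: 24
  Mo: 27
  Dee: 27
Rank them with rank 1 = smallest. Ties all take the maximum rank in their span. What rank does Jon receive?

Sorted (ascending): 16, 24, 24, 24, 27, 27, 31, 48
The 3 values of 24 occupy positions 2–4 → each gets rank 4.
The 2 values of 27 occupy positions 5–6 → each gets rank 6.
Jon has value 24 → rank 4.

4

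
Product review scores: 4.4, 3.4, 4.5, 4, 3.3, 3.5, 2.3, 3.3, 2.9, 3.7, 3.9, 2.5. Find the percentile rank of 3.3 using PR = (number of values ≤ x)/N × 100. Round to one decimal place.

41.7

N = 12.
Strictly below 3.3: 3. Equal to 3.3: 2.
PR = 5/12 × 100 = 41.7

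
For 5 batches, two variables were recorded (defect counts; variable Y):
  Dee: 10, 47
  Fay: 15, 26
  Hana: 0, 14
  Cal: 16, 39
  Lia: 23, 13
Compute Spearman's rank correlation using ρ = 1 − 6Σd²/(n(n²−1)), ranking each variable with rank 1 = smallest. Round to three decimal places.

Ranks of variable 1: 2, 3, 1, 4, 5
Ranks of variable 2: 5, 3, 2, 4, 1
d = r₁ − r₂: -3, 0, -1, 0, 4
d²: 9, 0, 1, 0, 16; Σd² = 26
ρ = 1 − 6·26/(5·24) = 1 − 156/120 = -0.300

-0.300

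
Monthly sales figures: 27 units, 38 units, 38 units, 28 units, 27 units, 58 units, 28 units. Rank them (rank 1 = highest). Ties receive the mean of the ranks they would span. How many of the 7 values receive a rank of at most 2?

1

Sorted (descending): 58, 38, 38, 28, 28, 27, 27
The 2 values of 38 occupy positions 2–3 → average rank (2+3)/2 = 2.5.
The 2 values of 28 occupy positions 4–5 → average rank (4+5)/2 = 4.5.
The 2 values of 27 occupy positions 6–7 → average rank (6+7)/2 = 6.5.
Ranks ≤ 2: {1} → 1 value.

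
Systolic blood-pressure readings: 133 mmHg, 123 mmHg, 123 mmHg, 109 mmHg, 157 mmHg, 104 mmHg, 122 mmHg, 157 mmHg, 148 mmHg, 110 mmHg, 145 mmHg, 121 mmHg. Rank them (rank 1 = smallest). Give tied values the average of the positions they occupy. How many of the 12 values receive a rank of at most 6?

5

Sorted (ascending): 104, 109, 110, 121, 122, 123, 123, 133, 145, 148, 157, 157
The 2 values of 123 occupy positions 6–7 → average rank (6+7)/2 = 6.5.
The 2 values of 157 occupy positions 11–12 → average rank (11+12)/2 = 11.5.
Ranks ≤ 6: {1, 2, 3, 4, 5} → 5 values.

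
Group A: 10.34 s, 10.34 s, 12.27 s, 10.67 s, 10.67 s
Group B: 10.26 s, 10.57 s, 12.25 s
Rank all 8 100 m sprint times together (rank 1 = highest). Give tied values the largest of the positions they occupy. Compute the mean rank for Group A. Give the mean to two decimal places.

4.60

Sorted (descending): 12.27, 12.25, 10.67, 10.67, 10.57, 10.34, 10.34, 10.26
The 2 values of 10.67 occupy positions 3–4 → each gets rank 4.
The 2 values of 10.34 occupy positions 6–7 → each gets rank 7.
Group A values → pooled ranks: 10.34→7, 10.34→7, 12.27→1, 10.67→4, 10.67→4
Mean rank = (7 + 7 + 1 + 4 + 4) / 5 = 4.60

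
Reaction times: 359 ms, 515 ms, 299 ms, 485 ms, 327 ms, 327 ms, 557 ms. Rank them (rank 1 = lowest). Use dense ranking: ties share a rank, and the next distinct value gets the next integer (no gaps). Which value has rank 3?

359

Sorted (ascending): 299, 327, 327, 359, 485, 515, 557
The 2 values of 327 share dense rank 2.
Remaining distinct values take the next consecutive integers.
Rank 3 → value 359.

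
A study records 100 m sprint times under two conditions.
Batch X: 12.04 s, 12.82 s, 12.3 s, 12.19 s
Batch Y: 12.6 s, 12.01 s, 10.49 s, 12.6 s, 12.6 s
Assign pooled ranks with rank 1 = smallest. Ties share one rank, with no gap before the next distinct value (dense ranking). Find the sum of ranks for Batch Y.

21

Sorted (ascending): 10.49, 12.01, 12.04, 12.19, 12.3, 12.6, 12.6, 12.6, 12.82
The 3 values of 12.6 share dense rank 6.
Remaining distinct values take the next consecutive integers.
Batch Y values → pooled ranks: 12.6→6, 12.01→2, 10.49→1, 12.6→6, 12.6→6
Rank sum = 6 + 2 + 1 + 6 + 6 = 21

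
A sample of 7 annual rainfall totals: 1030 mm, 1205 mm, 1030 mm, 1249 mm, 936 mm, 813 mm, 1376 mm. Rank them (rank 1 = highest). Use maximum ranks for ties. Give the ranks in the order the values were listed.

Sorted (descending): 1376, 1249, 1205, 1030, 1030, 936, 813
The 2 values of 1030 occupy positions 4–5 → each gets rank 5.

5, 3, 5, 2, 6, 7, 1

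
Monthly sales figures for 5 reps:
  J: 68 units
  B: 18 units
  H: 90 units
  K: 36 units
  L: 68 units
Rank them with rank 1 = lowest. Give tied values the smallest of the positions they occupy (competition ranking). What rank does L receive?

3

Sorted (ascending): 18, 36, 68, 68, 90
The 2 values of 68 occupy positions 3–4 → each gets rank 3.
L has value 68 units → rank 3.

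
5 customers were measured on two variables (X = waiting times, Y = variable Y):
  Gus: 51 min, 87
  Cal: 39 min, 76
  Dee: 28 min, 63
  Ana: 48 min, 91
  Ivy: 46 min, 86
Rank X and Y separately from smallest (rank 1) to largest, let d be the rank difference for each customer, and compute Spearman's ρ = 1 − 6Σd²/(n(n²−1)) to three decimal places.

Ranks of variable 1: 5, 2, 1, 4, 3
Ranks of variable 2: 4, 2, 1, 5, 3
d = r₁ − r₂: 1, 0, 0, -1, 0
d²: 1, 0, 0, 1, 0; Σd² = 2
ρ = 1 − 6·2/(5·24) = 1 − 12/120 = 0.900

0.900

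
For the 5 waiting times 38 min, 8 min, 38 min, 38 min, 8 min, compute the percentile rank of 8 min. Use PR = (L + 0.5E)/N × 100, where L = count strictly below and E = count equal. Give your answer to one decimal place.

N = 5.
Strictly below 8: 0. Equal to 8: 2.
PR = (0 + 0.5·2)/5 × 100 = 20.0

20.0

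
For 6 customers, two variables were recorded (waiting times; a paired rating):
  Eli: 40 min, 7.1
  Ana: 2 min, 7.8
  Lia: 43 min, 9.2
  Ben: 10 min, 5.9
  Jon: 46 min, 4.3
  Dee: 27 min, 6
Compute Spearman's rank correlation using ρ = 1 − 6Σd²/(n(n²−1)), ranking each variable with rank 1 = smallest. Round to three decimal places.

Ranks of variable 1: 4, 1, 5, 2, 6, 3
Ranks of variable 2: 4, 5, 6, 2, 1, 3
d = r₁ − r₂: 0, -4, -1, 0, 5, 0
d²: 0, 16, 1, 0, 25, 0; Σd² = 42
ρ = 1 − 6·42/(6·35) = 1 − 252/210 = -0.200

-0.200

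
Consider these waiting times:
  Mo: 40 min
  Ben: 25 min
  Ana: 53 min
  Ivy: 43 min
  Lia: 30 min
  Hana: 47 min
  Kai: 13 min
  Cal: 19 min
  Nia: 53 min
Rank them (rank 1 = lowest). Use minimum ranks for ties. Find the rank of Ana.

8

Sorted (ascending): 13, 19, 25, 30, 40, 43, 47, 53, 53
The 2 values of 53 occupy positions 8–9 → each gets rank 8.
Ana has value 53 min → rank 8.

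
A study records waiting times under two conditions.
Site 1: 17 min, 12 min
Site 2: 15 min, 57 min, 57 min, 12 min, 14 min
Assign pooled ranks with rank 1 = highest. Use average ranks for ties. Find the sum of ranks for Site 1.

Sorted (descending): 57, 57, 17, 15, 14, 12, 12
The 2 values of 57 occupy positions 1–2 → average rank (1+2)/2 = 1.5.
The 2 values of 12 occupy positions 6–7 → average rank (6+7)/2 = 6.5.
Site 1 values → pooled ranks: 17→3, 12→6.5
Rank sum = 3 + 6.5 = 9.5

9.5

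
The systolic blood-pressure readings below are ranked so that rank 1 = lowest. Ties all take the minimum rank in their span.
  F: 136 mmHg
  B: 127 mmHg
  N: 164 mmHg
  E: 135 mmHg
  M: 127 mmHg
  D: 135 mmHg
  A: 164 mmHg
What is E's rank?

Sorted (ascending): 127, 127, 135, 135, 136, 164, 164
The 2 values of 127 occupy positions 1–2 → each gets rank 1.
The 2 values of 135 occupy positions 3–4 → each gets rank 3.
The 2 values of 164 occupy positions 6–7 → each gets rank 6.
E has value 135 mmHg → rank 3.

3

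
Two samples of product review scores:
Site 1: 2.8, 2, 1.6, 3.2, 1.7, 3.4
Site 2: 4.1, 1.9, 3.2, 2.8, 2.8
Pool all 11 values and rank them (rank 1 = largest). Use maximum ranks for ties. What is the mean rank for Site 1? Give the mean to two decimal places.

Sorted (descending): 4.1, 3.4, 3.2, 3.2, 2.8, 2.8, 2.8, 2, 1.9, 1.7, 1.6
The 2 values of 3.2 occupy positions 3–4 → each gets rank 4.
The 3 values of 2.8 occupy positions 5–7 → each gets rank 7.
Site 1 values → pooled ranks: 2.8→7, 2→8, 1.6→11, 3.2→4, 1.7→10, 3.4→2
Mean rank = (7 + 8 + 11 + 4 + 10 + 2) / 6 = 7.00

7.00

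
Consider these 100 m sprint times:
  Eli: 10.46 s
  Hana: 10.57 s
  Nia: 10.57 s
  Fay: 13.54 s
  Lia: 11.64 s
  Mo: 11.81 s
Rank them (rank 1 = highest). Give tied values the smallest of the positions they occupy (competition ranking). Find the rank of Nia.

Sorted (descending): 13.54, 11.81, 11.64, 10.57, 10.57, 10.46
The 2 values of 10.57 occupy positions 4–5 → each gets rank 4.
Nia has value 10.57 s → rank 4.

4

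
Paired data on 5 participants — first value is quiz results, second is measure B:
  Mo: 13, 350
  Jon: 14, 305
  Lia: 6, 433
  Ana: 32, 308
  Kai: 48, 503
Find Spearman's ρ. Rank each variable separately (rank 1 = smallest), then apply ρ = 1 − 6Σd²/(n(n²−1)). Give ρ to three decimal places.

Ranks of variable 1: 2, 3, 1, 4, 5
Ranks of variable 2: 3, 1, 4, 2, 5
d = r₁ − r₂: -1, 2, -3, 2, 0
d²: 1, 4, 9, 4, 0; Σd² = 18
ρ = 1 − 6·18/(5·24) = 1 − 108/120 = 0.100

0.100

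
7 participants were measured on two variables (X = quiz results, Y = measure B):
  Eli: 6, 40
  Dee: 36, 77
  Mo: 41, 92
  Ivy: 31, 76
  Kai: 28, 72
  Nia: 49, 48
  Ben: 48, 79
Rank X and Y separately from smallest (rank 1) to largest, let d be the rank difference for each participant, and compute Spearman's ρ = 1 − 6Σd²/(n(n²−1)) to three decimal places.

0.429

Ranks of variable 1: 1, 4, 5, 3, 2, 7, 6
Ranks of variable 2: 1, 5, 7, 4, 3, 2, 6
d = r₁ − r₂: 0, -1, -2, -1, -1, 5, 0
d²: 0, 1, 4, 1, 1, 25, 0; Σd² = 32
ρ = 1 − 6·32/(7·48) = 1 − 192/336 = 0.429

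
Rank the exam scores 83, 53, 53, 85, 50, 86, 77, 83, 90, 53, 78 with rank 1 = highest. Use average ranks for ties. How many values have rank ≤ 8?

Sorted (descending): 90, 86, 85, 83, 83, 78, 77, 53, 53, 53, 50
The 2 values of 83 occupy positions 4–5 → average rank (4+5)/2 = 4.5.
The 3 values of 53 occupy positions 8–10 → average rank 9.
Ranks ≤ 8: {1, 2, 3, 4.5, 4.5, 6, 7} → 7 values.

7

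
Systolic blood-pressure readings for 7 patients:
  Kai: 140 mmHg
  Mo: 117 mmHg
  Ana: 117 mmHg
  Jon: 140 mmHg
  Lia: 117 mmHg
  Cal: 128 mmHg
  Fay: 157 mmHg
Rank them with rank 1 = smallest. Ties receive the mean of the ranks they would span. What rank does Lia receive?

Sorted (ascending): 117, 117, 117, 128, 140, 140, 157
The 3 values of 117 occupy positions 1–3 → average rank 2.
The 2 values of 140 occupy positions 5–6 → average rank (5+6)/2 = 5.5.
Lia has value 117 mmHg → rank 2.

2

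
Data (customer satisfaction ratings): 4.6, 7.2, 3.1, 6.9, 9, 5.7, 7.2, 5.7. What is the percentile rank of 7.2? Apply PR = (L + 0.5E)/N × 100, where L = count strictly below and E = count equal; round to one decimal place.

N = 8.
Strictly below 7.2: 5. Equal to 7.2: 2.
PR = (5 + 0.5·2)/8 × 100 = 75.0

75.0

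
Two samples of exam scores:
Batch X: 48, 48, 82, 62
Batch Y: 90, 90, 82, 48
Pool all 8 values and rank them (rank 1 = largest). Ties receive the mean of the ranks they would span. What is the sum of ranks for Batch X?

22.5

Sorted (descending): 90, 90, 82, 82, 62, 48, 48, 48
The 2 values of 90 occupy positions 1–2 → average rank (1+2)/2 = 1.5.
The 2 values of 82 occupy positions 3–4 → average rank (3+4)/2 = 3.5.
The 3 values of 48 occupy positions 6–8 → average rank 7.
Batch X values → pooled ranks: 48→7, 48→7, 82→3.5, 62→5
Rank sum = 7 + 7 + 3.5 + 5 = 22.5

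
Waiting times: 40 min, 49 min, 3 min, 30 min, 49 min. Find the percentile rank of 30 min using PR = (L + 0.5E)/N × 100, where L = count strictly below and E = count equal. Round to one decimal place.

N = 5.
Strictly below 30: 1. Equal to 30: 1.
PR = (1 + 0.5·1)/5 × 100 = 30.0

30.0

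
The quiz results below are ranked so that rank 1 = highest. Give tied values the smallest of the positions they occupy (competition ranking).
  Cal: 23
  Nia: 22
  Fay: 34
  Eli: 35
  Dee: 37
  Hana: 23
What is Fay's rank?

3

Sorted (descending): 37, 35, 34, 23, 23, 22
The 2 values of 23 occupy positions 4–5 → each gets rank 4.
Fay has value 34 → rank 3.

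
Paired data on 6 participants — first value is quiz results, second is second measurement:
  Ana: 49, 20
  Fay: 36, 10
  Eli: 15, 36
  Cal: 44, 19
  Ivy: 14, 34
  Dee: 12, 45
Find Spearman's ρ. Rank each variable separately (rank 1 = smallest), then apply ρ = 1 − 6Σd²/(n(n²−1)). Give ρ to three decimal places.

Ranks of variable 1: 6, 4, 3, 5, 2, 1
Ranks of variable 2: 3, 1, 5, 2, 4, 6
d = r₁ − r₂: 3, 3, -2, 3, -2, -5
d²: 9, 9, 4, 9, 4, 25; Σd² = 60
ρ = 1 − 6·60/(6·35) = 1 − 360/210 = -0.714

-0.714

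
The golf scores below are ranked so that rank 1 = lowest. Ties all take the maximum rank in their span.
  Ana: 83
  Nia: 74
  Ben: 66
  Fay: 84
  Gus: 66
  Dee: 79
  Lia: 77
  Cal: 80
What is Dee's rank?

5

Sorted (ascending): 66, 66, 74, 77, 79, 80, 83, 84
The 2 values of 66 occupy positions 1–2 → each gets rank 2.
Dee has value 79 → rank 5.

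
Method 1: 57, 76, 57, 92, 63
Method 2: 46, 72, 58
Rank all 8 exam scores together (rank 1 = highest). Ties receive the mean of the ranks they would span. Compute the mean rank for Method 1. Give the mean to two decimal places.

Sorted (descending): 92, 76, 72, 63, 58, 57, 57, 46
The 2 values of 57 occupy positions 6–7 → average rank (6+7)/2 = 6.5.
Method 1 values → pooled ranks: 57→6.5, 76→2, 57→6.5, 92→1, 63→4
Mean rank = (6.5 + 2 + 6.5 + 1 + 4) / 5 = 4.00

4.00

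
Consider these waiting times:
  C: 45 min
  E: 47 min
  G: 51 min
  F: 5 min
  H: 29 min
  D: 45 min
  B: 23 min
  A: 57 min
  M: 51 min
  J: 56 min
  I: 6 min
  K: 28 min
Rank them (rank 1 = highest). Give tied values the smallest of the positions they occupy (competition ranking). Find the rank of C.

Sorted (descending): 57, 56, 51, 51, 47, 45, 45, 29, 28, 23, 6, 5
The 2 values of 51 occupy positions 3–4 → each gets rank 3.
The 2 values of 45 occupy positions 6–7 → each gets rank 6.
C has value 45 min → rank 6.

6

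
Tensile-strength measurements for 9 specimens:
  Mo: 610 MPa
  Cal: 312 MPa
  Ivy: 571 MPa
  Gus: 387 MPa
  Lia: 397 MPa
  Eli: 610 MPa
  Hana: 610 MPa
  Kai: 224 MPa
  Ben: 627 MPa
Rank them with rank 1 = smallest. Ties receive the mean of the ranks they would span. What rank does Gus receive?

Sorted (ascending): 224, 312, 387, 397, 571, 610, 610, 610, 627
The 3 values of 610 occupy positions 6–8 → average rank 7.
Gus has value 387 MPa → rank 3.

3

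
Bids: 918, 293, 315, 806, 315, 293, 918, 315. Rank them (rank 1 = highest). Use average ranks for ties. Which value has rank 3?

806

Sorted (descending): 918, 918, 806, 315, 315, 315, 293, 293
The 2 values of 918 occupy positions 1–2 → average rank (1+2)/2 = 1.5.
The 3 values of 315 occupy positions 4–6 → average rank 5.
The 2 values of 293 occupy positions 7–8 → average rank (7+8)/2 = 7.5.
Rank 3 → value 806.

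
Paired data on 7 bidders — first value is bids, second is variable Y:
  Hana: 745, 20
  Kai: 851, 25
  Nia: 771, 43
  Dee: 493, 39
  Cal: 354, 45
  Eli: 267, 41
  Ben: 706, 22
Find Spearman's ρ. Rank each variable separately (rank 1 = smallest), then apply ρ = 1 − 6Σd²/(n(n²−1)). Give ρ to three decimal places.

Ranks of variable 1: 5, 7, 6, 3, 2, 1, 4
Ranks of variable 2: 1, 3, 6, 4, 7, 5, 2
d = r₁ − r₂: 4, 4, 0, -1, -5, -4, 2
d²: 16, 16, 0, 1, 25, 16, 4; Σd² = 78
ρ = 1 − 6·78/(7·48) = 1 − 468/336 = -0.393

-0.393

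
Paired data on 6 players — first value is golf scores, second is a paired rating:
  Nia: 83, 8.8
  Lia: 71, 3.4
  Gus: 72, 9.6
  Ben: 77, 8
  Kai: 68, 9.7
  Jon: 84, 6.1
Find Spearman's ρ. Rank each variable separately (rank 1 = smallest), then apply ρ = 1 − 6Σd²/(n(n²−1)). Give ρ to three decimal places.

-0.371

Ranks of variable 1: 5, 2, 3, 4, 1, 6
Ranks of variable 2: 4, 1, 5, 3, 6, 2
d = r₁ − r₂: 1, 1, -2, 1, -5, 4
d²: 1, 1, 4, 1, 25, 16; Σd² = 48
ρ = 1 − 6·48/(6·35) = 1 − 288/210 = -0.371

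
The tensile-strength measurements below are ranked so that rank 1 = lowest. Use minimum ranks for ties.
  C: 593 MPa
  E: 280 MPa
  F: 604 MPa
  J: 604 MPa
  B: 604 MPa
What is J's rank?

Sorted (ascending): 280, 593, 604, 604, 604
The 3 values of 604 occupy positions 3–5 → each gets rank 3.
J has value 604 MPa → rank 3.

3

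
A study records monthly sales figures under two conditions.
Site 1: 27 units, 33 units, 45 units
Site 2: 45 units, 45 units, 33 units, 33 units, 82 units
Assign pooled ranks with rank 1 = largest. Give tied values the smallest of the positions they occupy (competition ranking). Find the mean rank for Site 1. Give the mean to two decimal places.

Sorted (descending): 82, 45, 45, 45, 33, 33, 33, 27
The 3 values of 45 occupy positions 2–4 → each gets rank 2.
The 3 values of 33 occupy positions 5–7 → each gets rank 5.
Site 1 values → pooled ranks: 27→8, 33→5, 45→2
Mean rank = (8 + 5 + 2) / 3 = 5.00

5.00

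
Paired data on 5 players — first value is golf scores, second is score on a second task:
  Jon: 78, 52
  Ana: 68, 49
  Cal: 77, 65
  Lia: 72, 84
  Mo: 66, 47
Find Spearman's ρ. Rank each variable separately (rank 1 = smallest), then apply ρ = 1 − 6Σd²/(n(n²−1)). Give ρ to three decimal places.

0.600

Ranks of variable 1: 5, 2, 4, 3, 1
Ranks of variable 2: 3, 2, 4, 5, 1
d = r₁ − r₂: 2, 0, 0, -2, 0
d²: 4, 0, 0, 4, 0; Σd² = 8
ρ = 1 − 6·8/(5·24) = 1 − 48/120 = 0.600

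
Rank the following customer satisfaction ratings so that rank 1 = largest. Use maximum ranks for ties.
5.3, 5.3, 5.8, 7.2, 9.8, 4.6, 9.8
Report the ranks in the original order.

Sorted (descending): 9.8, 9.8, 7.2, 5.8, 5.3, 5.3, 4.6
The 2 values of 9.8 occupy positions 1–2 → each gets rank 2.
The 2 values of 5.3 occupy positions 5–6 → each gets rank 6.

6, 6, 4, 3, 2, 7, 2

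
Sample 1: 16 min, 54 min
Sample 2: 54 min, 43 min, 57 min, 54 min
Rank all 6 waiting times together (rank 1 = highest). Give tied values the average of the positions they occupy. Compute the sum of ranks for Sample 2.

12

Sorted (descending): 57, 54, 54, 54, 43, 16
The 3 values of 54 occupy positions 2–4 → average rank 3.
Sample 2 values → pooled ranks: 54→3, 43→5, 57→1, 54→3
Rank sum = 3 + 5 + 1 + 3 = 12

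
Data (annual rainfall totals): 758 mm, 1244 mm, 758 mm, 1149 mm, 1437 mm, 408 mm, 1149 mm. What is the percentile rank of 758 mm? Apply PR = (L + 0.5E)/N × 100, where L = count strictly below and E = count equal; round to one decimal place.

28.6

N = 7.
Strictly below 758: 1. Equal to 758: 2.
PR = (1 + 0.5·2)/7 × 100 = 28.6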